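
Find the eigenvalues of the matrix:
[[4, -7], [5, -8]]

Characteristic equation: det(A - λI) = 0
λ² - (trace)λ + (det) = 0
trace = 4 + -8 = -4, det = (4)(-8) - (-7)(5) = 3
λ² - (-4)λ + (3) = 0
λ = (-4 ± √((-4)² - 4·(3))) / 2 = (-4 ± √4) / 2
Solving: λ = -3, -1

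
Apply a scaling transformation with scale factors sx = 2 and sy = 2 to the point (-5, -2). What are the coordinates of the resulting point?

Scaling matrix:
[[2, 0], [0, 2]]
Result: (-5 × 2, -2 × 2) = (-10, -4)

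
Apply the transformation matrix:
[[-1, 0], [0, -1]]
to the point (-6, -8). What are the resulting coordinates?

Matrix multiplication:
[[-1, 0], [0, -1]] × [-6, -8]ᵀ
= [(-1)(-6) + (0)(-8), (0)(-6) + (-1)(-8)]ᵀ
= [6, 8]ᵀ
Result: (6, 8)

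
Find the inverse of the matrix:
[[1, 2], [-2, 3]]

For [[a,b],[c,d]], inverse = (1/det)·[[d,-b],[-c,a]]
det = (1)(3) - (2)(-2) = 3 - -4 = 7
Inverse = (1/7)·[[3, -2], [2, 1]]
= [[3/7, -2/7], [2/7, 1/7]]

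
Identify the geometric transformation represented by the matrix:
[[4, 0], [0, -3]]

This matrix represents: non-uniform scaling by sx = 4, sy = -3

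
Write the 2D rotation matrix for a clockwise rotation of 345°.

Rotation matrix formula: [[cos θ, -sin θ], [sin θ, cos θ]]
A clockwise rotation by 345° is equivalent to a counterclockwise rotation by -345°.
For θ = -345°:
cos(-345°) = 0.9659
sin(-345°) = 0.2588
Result: [[0.9659, -0.2588], [0.2588, 0.9659]]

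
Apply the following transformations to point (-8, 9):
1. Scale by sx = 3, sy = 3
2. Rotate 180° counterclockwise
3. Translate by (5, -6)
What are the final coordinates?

Step 1: Scale → (-24, 27)
Step 2: Rotate 180° → (24, -27)
Step 3: Translate → (29, -33)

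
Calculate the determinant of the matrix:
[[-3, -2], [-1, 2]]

For a 2×2 matrix [[a, b], [c, d]], det = ad - bc
det = (-3)(2) - (-2)(-1) = -6 - 2 = -8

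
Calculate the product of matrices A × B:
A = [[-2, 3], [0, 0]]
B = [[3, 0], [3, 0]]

Matrix multiplication:
C[0][0] = -2×3 + 3×3 = 3
C[0][1] = -2×0 + 3×0 = 0
C[1][0] = 0×3 + 0×3 = 0
C[1][1] = 0×0 + 0×0 = 0
Result: [[3, 0], [0, 0]]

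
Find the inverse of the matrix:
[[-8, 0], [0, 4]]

For [[a,b],[c,d]], inverse = (1/det)·[[d,-b],[-c,a]]
det = (-8)(4) - (0)(0) = -32 - 0 = -32
Inverse = (1/-32)·[[4, 0], [0, -8]]
= [[-1/8, 0], [0, 1/4]]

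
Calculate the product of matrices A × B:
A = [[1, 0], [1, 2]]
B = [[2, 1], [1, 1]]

Matrix multiplication:
C[0][0] = 1×2 + 0×1 = 2
C[0][1] = 1×1 + 0×1 = 1
C[1][0] = 1×2 + 2×1 = 4
C[1][1] = 1×1 + 2×1 = 3
Result: [[2, 1], [4, 3]]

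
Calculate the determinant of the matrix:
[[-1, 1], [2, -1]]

For a 2×2 matrix [[a, b], [c, d]], det = ad - bc
det = (-1)(-1) - (1)(2) = 1 - 2 = -1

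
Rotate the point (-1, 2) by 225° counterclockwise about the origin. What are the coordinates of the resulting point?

Rotation matrix for 225°: [[cos 225°, -sin 225°], [sin 225°, cos 225°]] ≈ [[-0.707107, 0.707107], [-0.707107, -0.707107]]
[[-0.707107, 0.707107], [-0.707107, -0.707107]] × [-1, 2]ᵀ ≈ [2.1213, -0.7071]ᵀ
Result: (2.1213, -0.7071)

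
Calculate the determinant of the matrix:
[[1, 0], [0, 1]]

For a 2×2 matrix [[a, b], [c, d]], det = ad - bc
det = (1)(1) - (0)(0) = 1 - 0 = 1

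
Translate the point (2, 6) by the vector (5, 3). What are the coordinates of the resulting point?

Translation by (5, 3) (homogeneous matrix [[1, 0, 5], [0, 1, 3], [0, 0, 1]]):
x' = 2 + 5 = 7
y' = 6 + 3 = 9
Result: (7, 9)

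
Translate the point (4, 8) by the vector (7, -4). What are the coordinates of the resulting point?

Translation by (7, -4) (homogeneous matrix [[1, 0, 7], [0, 1, -4], [0, 0, 1]]):
x' = 4 + 7 = 11
y' = 8 + -4 = 4
Result: (11, 4)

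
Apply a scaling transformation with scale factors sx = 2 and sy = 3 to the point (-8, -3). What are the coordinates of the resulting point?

Scaling matrix:
[[2, 0], [0, 3]]
Result: (-8 × 2, -3 × 3) = (-16, -9)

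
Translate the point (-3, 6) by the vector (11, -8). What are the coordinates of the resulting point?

Translation by (11, -8) (homogeneous matrix [[1, 0, 11], [0, 1, -8], [0, 0, 1]]):
x' = -3 + 11 = 8
y' = 6 + -8 = -2
Result: (8, -2)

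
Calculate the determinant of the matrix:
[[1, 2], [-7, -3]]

For a 2×2 matrix [[a, b], [c, d]], det = ad - bc
det = (1)(-3) - (2)(-7) = -3 - -14 = 11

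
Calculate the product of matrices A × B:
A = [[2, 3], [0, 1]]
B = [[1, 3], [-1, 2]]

Matrix multiplication:
C[0][0] = 2×1 + 3×-1 = -1
C[0][1] = 2×3 + 3×2 = 12
C[1][0] = 0×1 + 1×-1 = -1
C[1][1] = 0×3 + 1×2 = 2
Result: [[-1, 12], [-1, 2]]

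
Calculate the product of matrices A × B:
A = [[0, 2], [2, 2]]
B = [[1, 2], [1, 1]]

Matrix multiplication:
C[0][0] = 0×1 + 2×1 = 2
C[0][1] = 0×2 + 2×1 = 2
C[1][0] = 2×1 + 2×1 = 4
C[1][1] = 2×2 + 2×1 = 6
Result: [[2, 2], [4, 6]]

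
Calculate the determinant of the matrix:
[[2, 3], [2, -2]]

For a 2×2 matrix [[a, b], [c, d]], det = ad - bc
det = (2)(-2) - (3)(2) = -4 - 6 = -10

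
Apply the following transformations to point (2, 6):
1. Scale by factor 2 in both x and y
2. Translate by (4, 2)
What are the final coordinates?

Step 1: Scale (2, 6) by 2 → (4, 12)
Step 2: Translate by (4, 2) → (8, 14)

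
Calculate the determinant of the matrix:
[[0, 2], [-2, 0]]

For a 2×2 matrix [[a, b], [c, d]], det = ad - bc
det = (0)(0) - (2)(-2) = 0 - -4 = 4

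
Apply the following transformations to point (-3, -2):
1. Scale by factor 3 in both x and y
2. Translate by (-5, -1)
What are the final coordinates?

Step 1: Scale (-3, -2) by 3 → (-9, -6)
Step 2: Translate by (-5, -1) → (-14, -7)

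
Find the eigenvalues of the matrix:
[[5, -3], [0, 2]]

Characteristic equation: det(A - λI) = 0
λ² - (trace)λ + (det) = 0
trace = 5 + 2 = 7, det = (5)(2) - (-3)(0) = 10
λ² - (7)λ + (10) = 0
λ = (7 ± √((7)² - 4·(10))) / 2 = (7 ± √9) / 2
Solving: λ = 2, 5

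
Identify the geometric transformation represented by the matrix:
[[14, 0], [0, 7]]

This matrix represents: non-uniform scaling by sx = 14, sy = 7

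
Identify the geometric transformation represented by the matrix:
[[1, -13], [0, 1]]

This matrix represents: horizontal shear with factor -13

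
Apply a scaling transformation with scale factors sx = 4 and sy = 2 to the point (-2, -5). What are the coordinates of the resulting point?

Scaling matrix:
[[4, 0], [0, 2]]
Result: (-2 × 4, -5 × 2) = (-8, -10)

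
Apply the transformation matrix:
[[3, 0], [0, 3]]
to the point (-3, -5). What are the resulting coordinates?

Matrix multiplication:
[[3, 0], [0, 3]] × [-3, -5]ᵀ
= [(3)(-3) + (0)(-5), (0)(-3) + (3)(-5)]ᵀ
= [-9, -15]ᵀ
Result: (-9, -15)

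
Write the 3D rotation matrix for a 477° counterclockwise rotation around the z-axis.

Rotation matrix for counterclockwise 477° around z-axis:
cos(477°) = -0.4540, sin(477°) = 0.8910
Result: [[-0.4540, -0.8910, 0], [0.8910, -0.4540, 0], [0, 0, 1]]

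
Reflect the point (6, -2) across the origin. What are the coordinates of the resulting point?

Reflection across origin: (6, -2) → (-6, 2)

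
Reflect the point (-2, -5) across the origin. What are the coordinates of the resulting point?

Reflection across origin: (-2, -5) → (2, 5)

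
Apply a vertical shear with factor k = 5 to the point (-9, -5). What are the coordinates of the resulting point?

Shear matrix for vertical shear with factor k = 5:
[[1, 0], [5, 1]]
Result: (-9, -5) → (-9, -50)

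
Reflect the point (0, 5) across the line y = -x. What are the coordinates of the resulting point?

Reflection across line y = -x: (0, 5) → (-5, 0)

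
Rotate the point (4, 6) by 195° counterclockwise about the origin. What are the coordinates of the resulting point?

Rotation matrix for 195°: [[cos 195°, -sin 195°], [sin 195°, cos 195°]] ≈ [[-0.965926, 0.258819], [-0.258819, -0.965926]]
[[-0.965926, 0.258819], [-0.258819, -0.965926]] × [4, 6]ᵀ ≈ [-2.3108, -6.8308]ᵀ
Result: (-2.3108, -6.8308)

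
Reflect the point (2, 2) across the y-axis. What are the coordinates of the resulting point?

Reflection across y-axis: (2, 2) → (-2, 2)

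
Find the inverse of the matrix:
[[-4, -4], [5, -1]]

For [[a,b],[c,d]], inverse = (1/det)·[[d,-b],[-c,a]]
det = (-4)(-1) - (-4)(5) = 4 - -20 = 24
Inverse = (1/24)·[[-1, 4], [-5, -4]]
= [[-1/24, 1/6], [-5/24, -1/6]]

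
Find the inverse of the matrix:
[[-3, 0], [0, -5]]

For [[a,b],[c,d]], inverse = (1/det)·[[d,-b],[-c,a]]
det = (-3)(-5) - (0)(0) = 15 - 0 = 15
Inverse = (1/15)·[[-5, 0], [0, -3]]
= [[-1/3, 0], [0, -1/5]]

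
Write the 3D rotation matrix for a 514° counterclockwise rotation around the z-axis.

Rotation matrix for counterclockwise 514° around z-axis:
cos(514°) = -0.8988, sin(514°) = 0.4384
Result: [[-0.8988, -0.4384, 0], [0.4384, -0.8988, 0], [0, 0, 1]]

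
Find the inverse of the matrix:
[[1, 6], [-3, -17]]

For [[a,b],[c,d]], inverse = (1/det)·[[d,-b],[-c,a]]
det = (1)(-17) - (6)(-3) = -17 - -18 = 1
Inverse = [[-17, -6], [3, 1]]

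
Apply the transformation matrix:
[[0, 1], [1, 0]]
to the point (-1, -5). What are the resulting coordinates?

Matrix multiplication:
[[0, 1], [1, 0]] × [-1, -5]ᵀ
= [(0)(-1) + (1)(-5), (1)(-1) + (0)(-5)]ᵀ
= [-5, -1]ᵀ
Result: (-5, -1)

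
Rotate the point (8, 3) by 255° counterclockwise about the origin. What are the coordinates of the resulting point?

Rotation matrix for 255°: [[cos 255°, -sin 255°], [sin 255°, cos 255°]] ≈ [[-0.258819, 0.965926], [-0.965926, -0.258819]]
[[-0.258819, 0.965926], [-0.965926, -0.258819]] × [8, 3]ᵀ ≈ [0.8272, -8.5039]ᵀ
Result: (0.8272, -8.5039)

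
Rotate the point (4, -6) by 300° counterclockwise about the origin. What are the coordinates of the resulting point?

Rotation matrix for 300°: [[cos 300°, -sin 300°], [sin 300°, cos 300°]] ≈ [[0.500000, 0.866025], [-0.866025, 0.500000]]
[[0.500000, 0.866025], [-0.866025, 0.500000]] × [4, -6]ᵀ ≈ [-3.1962, -6.4641]ᵀ
Result: (-3.1962, -6.4641)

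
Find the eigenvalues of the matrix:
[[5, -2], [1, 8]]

Characteristic equation: det(A - λI) = 0
λ² - (trace)λ + (det) = 0
trace = 5 + 8 = 13, det = (5)(8) - (-2)(1) = 42
λ² - (13)λ + (42) = 0
λ = (13 ± √((13)² - 4·(42))) / 2 = (13 ± √1) / 2
Solving: λ = 6, 7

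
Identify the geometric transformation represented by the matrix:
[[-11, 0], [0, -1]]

This matrix represents: non-uniform scaling by sx = -11, sy = -1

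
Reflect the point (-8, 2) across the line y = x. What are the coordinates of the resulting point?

Reflection across line y = x: (-8, 2) → (2, -8)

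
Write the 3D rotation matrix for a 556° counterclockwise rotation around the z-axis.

Rotation matrix for counterclockwise 556° around z-axis:
cos(556°) = -0.9613, sin(556°) = -0.2756
Result: [[-0.9613, 0.2756, 0], [-0.2756, -0.9613, 0], [0, 0, 1]]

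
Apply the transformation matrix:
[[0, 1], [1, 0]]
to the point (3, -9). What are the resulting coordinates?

Matrix multiplication:
[[0, 1], [1, 0]] × [3, -9]ᵀ
= [(0)(3) + (1)(-9), (1)(3) + (0)(-9)]ᵀ
= [-9, 3]ᵀ
Result: (-9, 3)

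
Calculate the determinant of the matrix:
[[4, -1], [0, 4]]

For a 2×2 matrix [[a, b], [c, d]], det = ad - bc
det = (4)(4) - (-1)(0) = 16 - 0 = 16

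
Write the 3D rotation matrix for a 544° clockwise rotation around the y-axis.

Rotation matrix for clockwise 544° around y-axis:
A clockwise rotation by 544° is a counterclockwise rotation by -544°.
cos(-544°) = -0.9976, sin(-544°) = 0.0698
Result: [[-0.9976, 0, 0.0698], [0, 1, 0], [-0.0698, 0, -0.9976]]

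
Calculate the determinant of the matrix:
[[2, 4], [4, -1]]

For a 2×2 matrix [[a, b], [c, d]], det = ad - bc
det = (2)(-1) - (4)(4) = -2 - 16 = -18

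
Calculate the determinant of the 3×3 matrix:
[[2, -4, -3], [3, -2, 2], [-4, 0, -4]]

Expansion along first row:
det = 2·det([[-2,2],[0,-4]]) - -4·det([[3,2],[-4,-4]]) + -3·det([[3,-2],[-4,0]])
    = 2·(-2·-4 - 2·0) - -4·(3·-4 - 2·-4) + -3·(3·0 - -2·-4)
    = 2·8 - -4·-4 + -3·-8
    = 16 + -16 + 24 = 24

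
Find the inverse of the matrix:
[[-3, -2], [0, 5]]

For [[a,b],[c,d]], inverse = (1/det)·[[d,-b],[-c,a]]
det = (-3)(5) - (-2)(0) = -15 - 0 = -15
Inverse = (1/-15)·[[5, 2], [0, -3]]
= [[-1/3, -2/15], [0, 1/5]]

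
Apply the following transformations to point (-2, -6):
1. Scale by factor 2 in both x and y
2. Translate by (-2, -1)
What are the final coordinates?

Step 1: Scale (-2, -6) by 2 → (-4, -12)
Step 2: Translate by (-2, -1) → (-6, -13)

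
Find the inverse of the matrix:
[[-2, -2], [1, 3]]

For [[a,b],[c,d]], inverse = (1/det)·[[d,-b],[-c,a]]
det = (-2)(3) - (-2)(1) = -6 - -2 = -4
Inverse = (1/-4)·[[3, 2], [-1, -2]]
= [[-3/4, -1/2], [1/4, 1/2]]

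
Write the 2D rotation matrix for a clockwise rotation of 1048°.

Rotation matrix formula: [[cos θ, -sin θ], [sin θ, cos θ]]
A clockwise rotation by 1048° is equivalent to a counterclockwise rotation by -1048°.
For θ = -1048°:
cos(-1048°) = 0.8480
sin(-1048°) = 0.5299
Result: [[0.8480, -0.5299], [0.5299, 0.8480]]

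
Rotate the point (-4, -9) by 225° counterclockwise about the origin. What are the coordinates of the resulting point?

Rotation matrix for 225°: [[cos 225°, -sin 225°], [sin 225°, cos 225°]] ≈ [[-0.707107, 0.707107], [-0.707107, -0.707107]]
[[-0.707107, 0.707107], [-0.707107, -0.707107]] × [-4, -9]ᵀ ≈ [-3.5355, 9.1924]ᵀ
Result: (-3.5355, 9.1924)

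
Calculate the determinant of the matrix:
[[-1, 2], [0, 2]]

For a 2×2 matrix [[a, b], [c, d]], det = ad - bc
det = (-1)(2) - (2)(0) = -2 - 0 = -2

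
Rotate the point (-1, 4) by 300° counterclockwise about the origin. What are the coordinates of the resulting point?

Rotation matrix for 300°: [[cos 300°, -sin 300°], [sin 300°, cos 300°]] ≈ [[0.500000, 0.866025], [-0.866025, 0.500000]]
[[0.500000, 0.866025], [-0.866025, 0.500000]] × [-1, 4]ᵀ ≈ [2.9641, 2.8660]ᵀ
Result: (2.9641, 2.8660)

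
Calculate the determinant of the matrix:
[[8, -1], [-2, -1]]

For a 2×2 matrix [[a, b], [c, d]], det = ad - bc
det = (8)(-1) - (-1)(-2) = -8 - 2 = -10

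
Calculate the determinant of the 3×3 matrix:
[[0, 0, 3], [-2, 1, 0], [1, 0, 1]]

Expansion along first row:
det = 0·det([[1,0],[0,1]]) - 0·det([[-2,0],[1,1]]) + 3·det([[-2,1],[1,0]])
    = 0·(1·1 - 0·0) - 0·(-2·1 - 0·1) + 3·(-2·0 - 1·1)
    = 0·1 - 0·-2 + 3·-1
    = 0 + 0 + -3 = -3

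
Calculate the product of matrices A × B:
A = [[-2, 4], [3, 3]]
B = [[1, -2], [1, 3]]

Matrix multiplication:
C[0][0] = -2×1 + 4×1 = 2
C[0][1] = -2×-2 + 4×3 = 16
C[1][0] = 3×1 + 3×1 = 6
C[1][1] = 3×-2 + 3×3 = 3
Result: [[2, 16], [6, 3]]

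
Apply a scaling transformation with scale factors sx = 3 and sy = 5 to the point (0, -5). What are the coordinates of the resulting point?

Scaling matrix:
[[3, 0], [0, 5]]
Result: (0 × 3, -5 × 5) = (0, -25)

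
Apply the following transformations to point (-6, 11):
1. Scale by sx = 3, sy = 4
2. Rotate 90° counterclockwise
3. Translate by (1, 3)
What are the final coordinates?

Step 1: Scale → (-18, 44)
Step 2: Rotate 90° → (-44, -18)
Step 3: Translate → (-43, -15)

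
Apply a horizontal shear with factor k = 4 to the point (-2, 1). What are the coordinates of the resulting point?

Shear matrix for horizontal shear with factor k = 4:
[[1, 4], [0, 1]]
Result: (-2, 1) → (2, 1)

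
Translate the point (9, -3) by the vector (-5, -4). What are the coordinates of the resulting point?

Translation by (-5, -4) (homogeneous matrix [[1, 0, -5], [0, 1, -4], [0, 0, 1]]):
x' = 9 + -5 = 4
y' = -3 + -4 = -7
Result: (4, -7)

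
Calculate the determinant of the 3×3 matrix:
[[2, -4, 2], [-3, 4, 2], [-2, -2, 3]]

Expansion along first row:
det = 2·det([[4,2],[-2,3]]) - -4·det([[-3,2],[-2,3]]) + 2·det([[-3,4],[-2,-2]])
    = 2·(4·3 - 2·-2) - -4·(-3·3 - 2·-2) + 2·(-3·-2 - 4·-2)
    = 2·16 - -4·-5 + 2·14
    = 32 + -20 + 28 = 40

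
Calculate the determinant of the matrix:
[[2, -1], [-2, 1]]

For a 2×2 matrix [[a, b], [c, d]], det = ad - bc
det = (2)(1) - (-1)(-2) = 2 - 2 = 0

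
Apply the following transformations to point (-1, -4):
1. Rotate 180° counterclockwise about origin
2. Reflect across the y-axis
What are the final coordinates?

Step 1: Rotate 180° → (1, 4)
Step 2: Reflect across y-axis → (-1, 4)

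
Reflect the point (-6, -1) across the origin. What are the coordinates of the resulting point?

Reflection across origin: (-6, -1) → (6, 1)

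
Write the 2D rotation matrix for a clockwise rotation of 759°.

Rotation matrix formula: [[cos θ, -sin θ], [sin θ, cos θ]]
A clockwise rotation by 759° is equivalent to a counterclockwise rotation by -759°.
For θ = -759°:
cos(-759°) = 0.7771
sin(-759°) = -0.6293
Result: [[0.7771, 0.6293], [-0.6293, 0.7771]]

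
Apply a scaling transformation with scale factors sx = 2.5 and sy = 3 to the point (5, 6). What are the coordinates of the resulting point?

Scaling matrix:
[[2.50, 0], [0, 3]]
Result: (5 × 2.5, 6 × 3) = (12.5, 18)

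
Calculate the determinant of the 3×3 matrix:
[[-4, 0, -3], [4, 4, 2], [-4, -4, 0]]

Expansion along first row:
det = -4·det([[4,2],[-4,0]]) - 0·det([[4,2],[-4,0]]) + -3·det([[4,4],[-4,-4]])
    = -4·(4·0 - 2·-4) - 0·(4·0 - 2·-4) + -3·(4·-4 - 4·-4)
    = -4·8 - 0·8 + -3·0
    = -32 + 0 + 0 = -32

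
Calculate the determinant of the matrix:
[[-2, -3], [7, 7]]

For a 2×2 matrix [[a, b], [c, d]], det = ad - bc
det = (-2)(7) - (-3)(7) = -14 - -21 = 7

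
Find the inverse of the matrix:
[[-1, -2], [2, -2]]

For [[a,b],[c,d]], inverse = (1/det)·[[d,-b],[-c,a]]
det = (-1)(-2) - (-2)(2) = 2 - -4 = 6
Inverse = (1/6)·[[-2, 2], [-2, -1]]
= [[-1/3, 1/3], [-1/3, -1/6]]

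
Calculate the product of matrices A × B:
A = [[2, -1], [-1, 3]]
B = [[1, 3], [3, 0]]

Matrix multiplication:
C[0][0] = 2×1 + -1×3 = -1
C[0][1] = 2×3 + -1×0 = 6
C[1][0] = -1×1 + 3×3 = 8
C[1][1] = -1×3 + 3×0 = -3
Result: [[-1, 6], [8, -3]]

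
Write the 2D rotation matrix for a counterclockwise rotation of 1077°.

Rotation matrix formula: [[cos θ, -sin θ], [sin θ, cos θ]]
For θ = 1077°:
cos(1077°) = 0.9986
sin(1077°) = -0.0523
Result: [[0.9986, 0.0523], [-0.0523, 0.9986]]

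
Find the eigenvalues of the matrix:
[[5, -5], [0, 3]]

Characteristic equation: det(A - λI) = 0
λ² - (trace)λ + (det) = 0
trace = 5 + 3 = 8, det = (5)(3) - (-5)(0) = 15
λ² - (8)λ + (15) = 0
λ = (8 ± √((8)² - 4·(15))) / 2 = (8 ± √4) / 2
Solving: λ = 3, 5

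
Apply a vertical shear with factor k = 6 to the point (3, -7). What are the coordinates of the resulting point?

Shear matrix for vertical shear with factor k = 6:
[[1, 0], [6, 1]]
Result: (3, -7) → (3, 11)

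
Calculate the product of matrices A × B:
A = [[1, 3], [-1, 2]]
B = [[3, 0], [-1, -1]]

Matrix multiplication:
C[0][0] = 1×3 + 3×-1 = 0
C[0][1] = 1×0 + 3×-1 = -3
C[1][0] = -1×3 + 2×-1 = -5
C[1][1] = -1×0 + 2×-1 = -2
Result: [[0, -3], [-5, -2]]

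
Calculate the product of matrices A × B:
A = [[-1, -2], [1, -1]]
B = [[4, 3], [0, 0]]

Matrix multiplication:
C[0][0] = -1×4 + -2×0 = -4
C[0][1] = -1×3 + -2×0 = -3
C[1][0] = 1×4 + -1×0 = 4
C[1][1] = 1×3 + -1×0 = 3
Result: [[-4, -3], [4, 3]]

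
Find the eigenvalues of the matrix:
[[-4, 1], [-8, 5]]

Characteristic equation: det(A - λI) = 0
λ² - (trace)λ + (det) = 0
trace = -4 + 5 = 1, det = (-4)(5) - (1)(-8) = -12
λ² - (1)λ + (-12) = 0
λ = (1 ± √((1)² - 4·(-12))) / 2 = (1 ± √49) / 2
Solving: λ = -3, 4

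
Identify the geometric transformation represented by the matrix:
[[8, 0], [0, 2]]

This matrix represents: non-uniform scaling by sx = 8, sy = 2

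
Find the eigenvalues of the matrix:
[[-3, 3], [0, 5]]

Characteristic equation: det(A - λI) = 0
λ² - (trace)λ + (det) = 0
trace = -3 + 5 = 2, det = (-3)(5) - (3)(0) = -15
λ² - (2)λ + (-15) = 0
λ = (2 ± √((2)² - 4·(-15))) / 2 = (2 ± √64) / 2
Solving: λ = -3, 5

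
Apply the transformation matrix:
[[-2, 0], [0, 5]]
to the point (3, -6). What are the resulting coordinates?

Matrix multiplication:
[[-2, 0], [0, 5]] × [3, -6]ᵀ
= [(-2)(3) + (0)(-6), (0)(3) + (5)(-6)]ᵀ
= [-6, -30]ᵀ
Result: (-6, -30)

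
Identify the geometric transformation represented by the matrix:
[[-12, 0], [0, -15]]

This matrix represents: non-uniform scaling by sx = -12, sy = -15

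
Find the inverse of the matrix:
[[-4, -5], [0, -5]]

For [[a,b],[c,d]], inverse = (1/det)·[[d,-b],[-c,a]]
det = (-4)(-5) - (-5)(0) = 20 - 0 = 20
Inverse = (1/20)·[[-5, 5], [0, -4]]
= [[-1/4, 1/4], [0, -1/5]]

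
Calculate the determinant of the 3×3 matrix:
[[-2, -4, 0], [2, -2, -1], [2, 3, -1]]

Expansion along first row:
det = -2·det([[-2,-1],[3,-1]]) - -4·det([[2,-1],[2,-1]]) + 0·det([[2,-2],[2,3]])
    = -2·(-2·-1 - -1·3) - -4·(2·-1 - -1·2) + 0·(2·3 - -2·2)
    = -2·5 - -4·0 + 0·10
    = -10 + 0 + 0 = -10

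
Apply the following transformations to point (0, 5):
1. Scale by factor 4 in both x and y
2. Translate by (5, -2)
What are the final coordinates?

Step 1: Scale (0, 5) by 4 → (0, 20)
Step 2: Translate by (5, -2) → (5, 18)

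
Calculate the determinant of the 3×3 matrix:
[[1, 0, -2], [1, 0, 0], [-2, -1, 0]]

Expansion along first row:
det = 1·det([[0,0],[-1,0]]) - 0·det([[1,0],[-2,0]]) + -2·det([[1,0],[-2,-1]])
    = 1·(0·0 - 0·-1) - 0·(1·0 - 0·-2) + -2·(1·-1 - 0·-2)
    = 1·0 - 0·0 + -2·-1
    = 0 + 0 + 2 = 2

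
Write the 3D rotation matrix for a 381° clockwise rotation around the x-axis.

Rotation matrix for clockwise 381° around x-axis:
A clockwise rotation by 381° is a counterclockwise rotation by -381°.
cos(-381°) = 0.9336, sin(-381°) = -0.3584
Result: [[1, 0, 0], [0, 0.9336, 0.3584], [0, -0.3584, 0.9336]]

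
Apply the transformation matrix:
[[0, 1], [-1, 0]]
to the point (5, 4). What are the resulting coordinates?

Matrix multiplication:
[[0, 1], [-1, 0]] × [5, 4]ᵀ
= [(0)(5) + (1)(4), (-1)(5) + (0)(4)]ᵀ
= [4, -5]ᵀ
Result: (4, -5)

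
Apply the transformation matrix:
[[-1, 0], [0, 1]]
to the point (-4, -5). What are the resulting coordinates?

Matrix multiplication:
[[-1, 0], [0, 1]] × [-4, -5]ᵀ
= [(-1)(-4) + (0)(-5), (0)(-4) + (1)(-5)]ᵀ
= [4, -5]ᵀ
Result: (4, -5)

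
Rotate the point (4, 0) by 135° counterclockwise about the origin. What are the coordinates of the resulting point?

Rotation matrix for 135°: [[cos 135°, -sin 135°], [sin 135°, cos 135°]] ≈ [[-0.707107, -0.707107], [0.707107, -0.707107]]
[[-0.707107, -0.707107], [0.707107, -0.707107]] × [4, 0]ᵀ ≈ [-2.8284, 2.8284]ᵀ
Result: (-2.8284, 2.8284)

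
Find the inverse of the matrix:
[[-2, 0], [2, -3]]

For [[a,b],[c,d]], inverse = (1/det)·[[d,-b],[-c,a]]
det = (-2)(-3) - (0)(2) = 6 - 0 = 6
Inverse = (1/6)·[[-3, 0], [-2, -2]]
= [[-1/2, 0], [-1/3, -1/3]]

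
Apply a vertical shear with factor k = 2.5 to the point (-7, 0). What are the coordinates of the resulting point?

Shear matrix for vertical shear with factor k = 2.5:
[[1, 0], [2.50, 1]]
Result: (-7, 0) → (-7, -17.5)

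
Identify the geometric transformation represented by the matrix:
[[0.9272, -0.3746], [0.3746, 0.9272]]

This matrix represents: rotation by 22° counterclockwise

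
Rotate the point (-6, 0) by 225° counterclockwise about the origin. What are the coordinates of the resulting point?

Rotation matrix for 225°: [[cos 225°, -sin 225°], [sin 225°, cos 225°]] ≈ [[-0.707107, 0.707107], [-0.707107, -0.707107]]
[[-0.707107, 0.707107], [-0.707107, -0.707107]] × [-6, 0]ᵀ ≈ [4.2426, 4.2426]ᵀ
Result: (4.2426, 4.2426)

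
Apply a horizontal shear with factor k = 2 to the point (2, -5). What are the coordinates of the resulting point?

Shear matrix for horizontal shear with factor k = 2:
[[1, 2], [0, 1]]
Result: (2, -5) → (-8, -5)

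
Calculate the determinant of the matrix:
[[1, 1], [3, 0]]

For a 2×2 matrix [[a, b], [c, d]], det = ad - bc
det = (1)(0) - (1)(3) = 0 - 3 = -3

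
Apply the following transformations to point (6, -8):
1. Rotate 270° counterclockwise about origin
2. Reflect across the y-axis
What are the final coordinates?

Step 1: Rotate 270° → (-8, -6)
Step 2: Reflect across y-axis → (8, -6)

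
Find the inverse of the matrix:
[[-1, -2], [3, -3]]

For [[a,b],[c,d]], inverse = (1/det)·[[d,-b],[-c,a]]
det = (-1)(-3) - (-2)(3) = 3 - -6 = 9
Inverse = (1/9)·[[-3, 2], [-3, -1]]
= [[-1/3, 2/9], [-1/3, -1/9]]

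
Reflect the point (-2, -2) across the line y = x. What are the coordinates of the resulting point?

Reflection across line y = x: (-2, -2) → (-2, -2)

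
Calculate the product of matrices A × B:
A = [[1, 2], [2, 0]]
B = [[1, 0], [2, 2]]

Matrix multiplication:
C[0][0] = 1×1 + 2×2 = 5
C[0][1] = 1×0 + 2×2 = 4
C[1][0] = 2×1 + 0×2 = 2
C[1][1] = 2×0 + 0×2 = 0
Result: [[5, 4], [2, 0]]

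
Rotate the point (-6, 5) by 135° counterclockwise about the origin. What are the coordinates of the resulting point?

Rotation matrix for 135°: [[cos 135°, -sin 135°], [sin 135°, cos 135°]] ≈ [[-0.707107, -0.707107], [0.707107, -0.707107]]
[[-0.707107, -0.707107], [0.707107, -0.707107]] × [-6, 5]ᵀ ≈ [0.7071, -7.7782]ᵀ
Result: (0.7071, -7.7782)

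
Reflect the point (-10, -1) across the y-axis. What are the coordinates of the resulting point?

Reflection across y-axis: (-10, -1) → (10, -1)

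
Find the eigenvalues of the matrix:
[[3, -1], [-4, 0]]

Characteristic equation: det(A - λI) = 0
λ² - (trace)λ + (det) = 0
trace = 3 + 0 = 3, det = (3)(0) - (-1)(-4) = -4
λ² - (3)λ + (-4) = 0
λ = (3 ± √((3)² - 4·(-4))) / 2 = (3 ± √25) / 2
Solving: λ = -1, 4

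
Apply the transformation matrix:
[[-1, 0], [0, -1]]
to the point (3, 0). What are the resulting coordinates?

Matrix multiplication:
[[-1, 0], [0, -1]] × [3, 0]ᵀ
= [(-1)(3) + (0)(0), (0)(3) + (-1)(0)]ᵀ
= [-3, 0]ᵀ
Result: (-3, 0)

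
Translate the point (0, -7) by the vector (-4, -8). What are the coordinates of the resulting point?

Translation by (-4, -8) (homogeneous matrix [[1, 0, -4], [0, 1, -8], [0, 0, 1]]):
x' = 0 + -4 = -4
y' = -7 + -8 = -15
Result: (-4, -15)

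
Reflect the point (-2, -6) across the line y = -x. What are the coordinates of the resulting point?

Reflection across line y = -x: (-2, -6) → (6, 2)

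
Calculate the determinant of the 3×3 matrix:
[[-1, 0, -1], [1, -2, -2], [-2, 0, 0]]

Expansion along first row:
det = -1·det([[-2,-2],[0,0]]) - 0·det([[1,-2],[-2,0]]) + -1·det([[1,-2],[-2,0]])
    = -1·(-2·0 - -2·0) - 0·(1·0 - -2·-2) + -1·(1·0 - -2·-2)
    = -1·0 - 0·-4 + -1·-4
    = 0 + 0 + 4 = 4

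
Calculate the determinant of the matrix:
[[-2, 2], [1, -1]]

For a 2×2 matrix [[a, b], [c, d]], det = ad - bc
det = (-2)(-1) - (2)(1) = 2 - 2 = 0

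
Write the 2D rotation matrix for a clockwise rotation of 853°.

Rotation matrix formula: [[cos θ, -sin θ], [sin θ, cos θ]]
A clockwise rotation by 853° is equivalent to a counterclockwise rotation by -853°.
For θ = -853°:
cos(-853°) = -0.6820
sin(-853°) = -0.7314
Result: [[-0.6820, 0.7314], [-0.7314, -0.6820]]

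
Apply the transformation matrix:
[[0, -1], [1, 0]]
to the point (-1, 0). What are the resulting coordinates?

Matrix multiplication:
[[0, -1], [1, 0]] × [-1, 0]ᵀ
= [(0)(-1) + (-1)(0), (1)(-1) + (0)(0)]ᵀ
= [0, -1]ᵀ
Result: (0, -1)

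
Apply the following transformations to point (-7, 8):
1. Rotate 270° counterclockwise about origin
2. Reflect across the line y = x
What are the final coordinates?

Step 1: Rotate 270° → (8, 7)
Step 2: Reflect across line y = x → (7, 8)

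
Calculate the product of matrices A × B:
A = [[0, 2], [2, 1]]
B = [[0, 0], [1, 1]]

Matrix multiplication:
C[0][0] = 0×0 + 2×1 = 2
C[0][1] = 0×0 + 2×1 = 2
C[1][0] = 2×0 + 1×1 = 1
C[1][1] = 2×0 + 1×1 = 1
Result: [[2, 2], [1, 1]]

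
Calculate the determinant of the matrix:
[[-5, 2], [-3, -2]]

For a 2×2 matrix [[a, b], [c, d]], det = ad - bc
det = (-5)(-2) - (2)(-3) = 10 - -6 = 16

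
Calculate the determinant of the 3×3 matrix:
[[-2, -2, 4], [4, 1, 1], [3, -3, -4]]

Expansion along first row:
det = -2·det([[1,1],[-3,-4]]) - -2·det([[4,1],[3,-4]]) + 4·det([[4,1],[3,-3]])
    = -2·(1·-4 - 1·-3) - -2·(4·-4 - 1·3) + 4·(4·-3 - 1·3)
    = -2·-1 - -2·-19 + 4·-15
    = 2 + -38 + -60 = -96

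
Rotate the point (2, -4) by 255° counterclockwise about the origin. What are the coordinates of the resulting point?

Rotation matrix for 255°: [[cos 255°, -sin 255°], [sin 255°, cos 255°]] ≈ [[-0.258819, 0.965926], [-0.965926, -0.258819]]
[[-0.258819, 0.965926], [-0.965926, -0.258819]] × [2, -4]ᵀ ≈ [-4.3813, -0.8966]ᵀ
Result: (-4.3813, -0.8966)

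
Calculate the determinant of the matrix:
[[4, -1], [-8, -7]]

For a 2×2 matrix [[a, b], [c, d]], det = ad - bc
det = (4)(-7) - (-1)(-8) = -28 - 8 = -36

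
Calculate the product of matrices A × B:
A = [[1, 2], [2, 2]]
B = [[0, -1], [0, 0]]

Matrix multiplication:
C[0][0] = 1×0 + 2×0 = 0
C[0][1] = 1×-1 + 2×0 = -1
C[1][0] = 2×0 + 2×0 = 0
C[1][1] = 2×-1 + 2×0 = -2
Result: [[0, -1], [0, -2]]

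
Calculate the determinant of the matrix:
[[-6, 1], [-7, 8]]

For a 2×2 matrix [[a, b], [c, d]], det = ad - bc
det = (-6)(8) - (1)(-7) = -48 - -7 = -41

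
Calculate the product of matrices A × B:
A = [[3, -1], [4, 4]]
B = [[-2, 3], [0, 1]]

Matrix multiplication:
C[0][0] = 3×-2 + -1×0 = -6
C[0][1] = 3×3 + -1×1 = 8
C[1][0] = 4×-2 + 4×0 = -8
C[1][1] = 4×3 + 4×1 = 16
Result: [[-6, 8], [-8, 16]]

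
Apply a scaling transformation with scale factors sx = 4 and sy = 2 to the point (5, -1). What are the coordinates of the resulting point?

Scaling matrix:
[[4, 0], [0, 2]]
Result: (5 × 4, -1 × 2) = (20, -2)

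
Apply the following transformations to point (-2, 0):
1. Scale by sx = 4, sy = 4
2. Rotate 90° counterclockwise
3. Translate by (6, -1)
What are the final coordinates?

Step 1: Scale → (-8, 0)
Step 2: Rotate 90° → (0, -8)
Step 3: Translate → (6, -9)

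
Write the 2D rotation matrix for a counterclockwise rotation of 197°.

Rotation matrix formula: [[cos θ, -sin θ], [sin θ, cos θ]]
For θ = 197°:
cos(197°) = -0.9563
sin(197°) = -0.2924
Result: [[-0.9563, 0.2924], [-0.2924, -0.9563]]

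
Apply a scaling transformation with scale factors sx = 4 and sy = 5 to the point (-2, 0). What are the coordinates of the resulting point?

Scaling matrix:
[[4, 0], [0, 5]]
Result: (-2 × 4, 0 × 5) = (-8, 0)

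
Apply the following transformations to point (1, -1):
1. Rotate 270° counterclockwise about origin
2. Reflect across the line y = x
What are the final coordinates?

Step 1: Rotate 270° → (-1, -1)
Step 2: Reflect across line y = x → (-1, -1)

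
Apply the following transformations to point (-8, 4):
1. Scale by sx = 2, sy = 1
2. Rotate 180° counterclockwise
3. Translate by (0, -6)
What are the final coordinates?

Step 1: Scale → (-16, 4)
Step 2: Rotate 180° → (16, -4)
Step 3: Translate → (16, -10)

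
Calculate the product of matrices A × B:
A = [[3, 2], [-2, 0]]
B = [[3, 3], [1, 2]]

Matrix multiplication:
C[0][0] = 3×3 + 2×1 = 11
C[0][1] = 3×3 + 2×2 = 13
C[1][0] = -2×3 + 0×1 = -6
C[1][1] = -2×3 + 0×2 = -6
Result: [[11, 13], [-6, -6]]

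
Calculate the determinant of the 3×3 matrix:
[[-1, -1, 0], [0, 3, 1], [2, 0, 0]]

Expansion along first row:
det = -1·det([[3,1],[0,0]]) - -1·det([[0,1],[2,0]]) + 0·det([[0,3],[2,0]])
    = -1·(3·0 - 1·0) - -1·(0·0 - 1·2) + 0·(0·0 - 3·2)
    = -1·0 - -1·-2 + 0·-6
    = 0 + -2 + 0 = -2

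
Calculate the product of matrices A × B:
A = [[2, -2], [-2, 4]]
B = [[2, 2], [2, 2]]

Matrix multiplication:
C[0][0] = 2×2 + -2×2 = 0
C[0][1] = 2×2 + -2×2 = 0
C[1][0] = -2×2 + 4×2 = 4
C[1][1] = -2×2 + 4×2 = 4
Result: [[0, 0], [4, 4]]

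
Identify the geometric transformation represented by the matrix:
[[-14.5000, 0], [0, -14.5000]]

This matrix represents: uniform scaling by factor -14.5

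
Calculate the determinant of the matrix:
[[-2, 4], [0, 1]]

For a 2×2 matrix [[a, b], [c, d]], det = ad - bc
det = (-2)(1) - (4)(0) = -2 - 0 = -2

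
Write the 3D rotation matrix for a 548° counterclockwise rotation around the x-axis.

Rotation matrix for counterclockwise 548° around x-axis:
cos(548°) = -0.9903, sin(548°) = -0.1392
Result: [[1, 0, 0], [0, -0.9903, 0.1392], [0, -0.1392, -0.9903]]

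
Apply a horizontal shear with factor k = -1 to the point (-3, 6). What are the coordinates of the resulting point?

Shear matrix for horizontal shear with factor k = -1:
[[1, -1], [0, 1]]
Result: (-3, 6) → (-9, 6)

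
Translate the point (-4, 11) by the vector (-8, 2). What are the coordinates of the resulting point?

Translation by (-8, 2) (homogeneous matrix [[1, 0, -8], [0, 1, 2], [0, 0, 1]]):
x' = -4 + -8 = -12
y' = 11 + 2 = 13
Result: (-12, 13)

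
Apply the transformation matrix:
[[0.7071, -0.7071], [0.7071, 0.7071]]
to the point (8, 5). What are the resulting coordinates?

Matrix multiplication:
[[0.7071, -0.7071], [0.7071, 0.7071]] × [8, 5]ᵀ
= [(0.7071)(8) + (-0.7071)(5), (0.7071)(8) + (0.7071)(5)]ᵀ
= [2.1213, 9.1923]ᵀ
Result: (2.1213, 9.1923)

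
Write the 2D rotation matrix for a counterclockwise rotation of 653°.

Rotation matrix formula: [[cos θ, -sin θ], [sin θ, cos θ]]
For θ = 653°:
cos(653°) = 0.3907
sin(653°) = -0.9205
Result: [[0.3907, 0.9205], [-0.9205, 0.3907]]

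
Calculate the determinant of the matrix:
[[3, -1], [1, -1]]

For a 2×2 matrix [[a, b], [c, d]], det = ad - bc
det = (3)(-1) - (-1)(1) = -3 - -1 = -2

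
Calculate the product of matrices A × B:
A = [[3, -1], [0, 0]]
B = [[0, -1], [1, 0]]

Matrix multiplication:
C[0][0] = 3×0 + -1×1 = -1
C[0][1] = 3×-1 + -1×0 = -3
C[1][0] = 0×0 + 0×1 = 0
C[1][1] = 0×-1 + 0×0 = 0
Result: [[-1, -3], [0, 0]]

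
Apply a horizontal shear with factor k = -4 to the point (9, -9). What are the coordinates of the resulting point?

Shear matrix for horizontal shear with factor k = -4:
[[1, -4], [0, 1]]
Result: (9, -9) → (45, -9)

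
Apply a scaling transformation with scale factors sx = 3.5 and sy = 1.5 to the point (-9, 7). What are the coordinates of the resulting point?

Scaling matrix:
[[3.50, 0], [0, 1.50]]
Result: (-9 × 3.5, 7 × 1.5) = (-31.5, 10.5)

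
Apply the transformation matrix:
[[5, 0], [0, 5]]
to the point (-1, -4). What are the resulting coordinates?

Matrix multiplication:
[[5, 0], [0, 5]] × [-1, -4]ᵀ
= [(5)(-1) + (0)(-4), (0)(-1) + (5)(-4)]ᵀ
= [-5, -20]ᵀ
Result: (-5, -20)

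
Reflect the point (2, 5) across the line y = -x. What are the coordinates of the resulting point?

Reflection across line y = -x: (2, 5) → (-5, -2)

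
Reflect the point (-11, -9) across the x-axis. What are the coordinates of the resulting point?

Reflection across x-axis: (-11, -9) → (-11, 9)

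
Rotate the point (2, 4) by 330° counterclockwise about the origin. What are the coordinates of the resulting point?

Rotation matrix for 330°: [[cos 330°, -sin 330°], [sin 330°, cos 330°]] ≈ [[0.866025, 0.500000], [-0.500000, 0.866025]]
[[0.866025, 0.500000], [-0.500000, 0.866025]] × [2, 4]ᵀ ≈ [3.7321, 2.4641]ᵀ
Result: (3.7321, 2.4641)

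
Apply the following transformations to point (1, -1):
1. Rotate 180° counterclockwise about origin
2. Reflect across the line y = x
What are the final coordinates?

Step 1: Rotate 180° → (-1, 1)
Step 2: Reflect across line y = x → (1, -1)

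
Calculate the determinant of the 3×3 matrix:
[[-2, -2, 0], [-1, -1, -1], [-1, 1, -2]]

Expansion along first row:
det = -2·det([[-1,-1],[1,-2]]) - -2·det([[-1,-1],[-1,-2]]) + 0·det([[-1,-1],[-1,1]])
    = -2·(-1·-2 - -1·1) - -2·(-1·-2 - -1·-1) + 0·(-1·1 - -1·-1)
    = -2·3 - -2·1 + 0·-2
    = -6 + 2 + 0 = -4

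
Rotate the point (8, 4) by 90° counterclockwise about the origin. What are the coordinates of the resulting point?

Rotation matrix for 90°: [[cos 90°, -sin 90°], [sin 90°, cos 90°]] = [[0, -1], [1, 0]]
[[0, -1], [1, 0]] × [8, 4]ᵀ = [-4, 8]ᵀ
Result: (-4, 8)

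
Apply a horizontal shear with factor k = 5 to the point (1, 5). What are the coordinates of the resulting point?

Shear matrix for horizontal shear with factor k = 5:
[[1, 5], [0, 1]]
Result: (1, 5) → (26, 5)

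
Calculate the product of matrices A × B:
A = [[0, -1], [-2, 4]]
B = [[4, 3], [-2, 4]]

Matrix multiplication:
C[0][0] = 0×4 + -1×-2 = 2
C[0][1] = 0×3 + -1×4 = -4
C[1][0] = -2×4 + 4×-2 = -16
C[1][1] = -2×3 + 4×4 = 10
Result: [[2, -4], [-16, 10]]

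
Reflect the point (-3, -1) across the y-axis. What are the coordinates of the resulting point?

Reflection across y-axis: (-3, -1) → (3, -1)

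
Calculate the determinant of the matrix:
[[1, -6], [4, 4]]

For a 2×2 matrix [[a, b], [c, d]], det = ad - bc
det = (1)(4) - (-6)(4) = 4 - -24 = 28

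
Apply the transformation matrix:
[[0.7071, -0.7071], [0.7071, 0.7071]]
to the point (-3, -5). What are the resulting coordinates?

Matrix multiplication:
[[0.7071, -0.7071], [0.7071, 0.7071]] × [-3, -5]ᵀ
= [(0.7071)(-3) + (-0.7071)(-5), (0.7071)(-3) + (0.7071)(-5)]ᵀ
= [1.4142, -5.6568]ᵀ
Result: (1.4142, -5.6568)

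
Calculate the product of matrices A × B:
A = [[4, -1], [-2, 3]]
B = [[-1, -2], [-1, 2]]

Matrix multiplication:
C[0][0] = 4×-1 + -1×-1 = -3
C[0][1] = 4×-2 + -1×2 = -10
C[1][0] = -2×-1 + 3×-1 = -1
C[1][1] = -2×-2 + 3×2 = 10
Result: [[-3, -10], [-1, 10]]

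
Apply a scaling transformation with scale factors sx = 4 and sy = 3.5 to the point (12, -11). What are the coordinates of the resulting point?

Scaling matrix:
[[4, 0], [0, 3.50]]
Result: (12 × 4, -11 × 3.5) = (48, -38.5)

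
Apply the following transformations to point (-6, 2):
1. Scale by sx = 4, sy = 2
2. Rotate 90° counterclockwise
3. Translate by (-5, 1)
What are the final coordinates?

Step 1: Scale → (-24, 4)
Step 2: Rotate 90° → (-4, -24)
Step 3: Translate → (-9, -23)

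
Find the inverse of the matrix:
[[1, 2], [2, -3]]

For [[a,b],[c,d]], inverse = (1/det)·[[d,-b],[-c,a]]
det = (1)(-3) - (2)(2) = -3 - 4 = -7
Inverse = (1/-7)·[[-3, -2], [-2, 1]]
= [[3/7, 2/7], [2/7, -1/7]]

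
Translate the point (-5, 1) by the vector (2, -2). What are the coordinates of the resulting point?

Translation by (2, -2) (homogeneous matrix [[1, 0, 2], [0, 1, -2], [0, 0, 1]]):
x' = -5 + 2 = -3
y' = 1 + -2 = -1
Result: (-3, -1)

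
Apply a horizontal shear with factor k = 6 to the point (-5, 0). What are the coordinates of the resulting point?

Shear matrix for horizontal shear with factor k = 6:
[[1, 6], [0, 1]]
Result: (-5, 0) → (-5, 0)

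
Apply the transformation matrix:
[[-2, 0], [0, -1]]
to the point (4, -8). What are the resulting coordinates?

Matrix multiplication:
[[-2, 0], [0, -1]] × [4, -8]ᵀ
= [(-2)(4) + (0)(-8), (0)(4) + (-1)(-8)]ᵀ
= [-8, 8]ᵀ
Result: (-8, 8)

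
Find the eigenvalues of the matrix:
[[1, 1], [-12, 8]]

Characteristic equation: det(A - λI) = 0
λ² - (trace)λ + (det) = 0
trace = 1 + 8 = 9, det = (1)(8) - (1)(-12) = 20
λ² - (9)λ + (20) = 0
λ = (9 ± √((9)² - 4·(20))) / 2 = (9 ± √1) / 2
Solving: λ = 4, 5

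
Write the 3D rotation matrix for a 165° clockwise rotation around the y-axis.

Rotation matrix for clockwise 165° around y-axis:
A clockwise rotation by 165° is a counterclockwise rotation by -165°.
cos(-165°) = -0.9659, sin(-165°) = -0.2588
Result: [[-0.9659, 0, -0.2588], [0, 1, 0], [0.2588, 0, -0.9659]]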